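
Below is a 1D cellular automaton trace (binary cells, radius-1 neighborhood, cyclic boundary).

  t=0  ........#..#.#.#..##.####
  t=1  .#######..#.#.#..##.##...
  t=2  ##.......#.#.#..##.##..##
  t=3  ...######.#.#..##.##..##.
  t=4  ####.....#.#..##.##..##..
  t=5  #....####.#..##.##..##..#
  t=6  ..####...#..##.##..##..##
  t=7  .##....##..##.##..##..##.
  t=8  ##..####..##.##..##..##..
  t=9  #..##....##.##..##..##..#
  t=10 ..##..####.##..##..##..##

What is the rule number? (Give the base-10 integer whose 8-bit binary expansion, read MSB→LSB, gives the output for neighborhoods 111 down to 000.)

  nb ###: next=.  (t=0,i=22, bit7=0)
  nb ##.: next=.  (t=0,i=19, bit6=0)
  nb #.#: next=#  (t=0,i=12, bit5=1)
  nb #..: next=.  (t=0,i=0, bit4=0)
  nb .##: next=#  (t=0,i=18, bit3=1)
  nb .#.: next=.  (t=0,i=8, bit2=0)
  nb ..#: next=#  (t=0,i=7, bit1=1)
  nb ...: next=#  (t=0,i=1, bit0=1)
  bits 00101011 = 43

43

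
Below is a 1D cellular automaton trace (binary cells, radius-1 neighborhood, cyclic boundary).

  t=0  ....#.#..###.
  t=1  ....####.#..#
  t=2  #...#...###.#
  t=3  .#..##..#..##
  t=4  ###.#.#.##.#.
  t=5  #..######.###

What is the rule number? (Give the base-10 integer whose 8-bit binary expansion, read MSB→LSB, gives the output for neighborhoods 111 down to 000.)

  [7] ### => .  t=0,i=10
  [6] ##. => .  t=0,i=11
  [5] #.# => #  t=0,i=5
  [4] #.. => #  t=0,i=7
  [3] .## => #  t=0,i=9
  [2] .#. => #  t=0,i=4
  [1] ..# => .  t=0,i=3
  [0] ... => .  t=0,i=0
  bits 00111100 = 60

60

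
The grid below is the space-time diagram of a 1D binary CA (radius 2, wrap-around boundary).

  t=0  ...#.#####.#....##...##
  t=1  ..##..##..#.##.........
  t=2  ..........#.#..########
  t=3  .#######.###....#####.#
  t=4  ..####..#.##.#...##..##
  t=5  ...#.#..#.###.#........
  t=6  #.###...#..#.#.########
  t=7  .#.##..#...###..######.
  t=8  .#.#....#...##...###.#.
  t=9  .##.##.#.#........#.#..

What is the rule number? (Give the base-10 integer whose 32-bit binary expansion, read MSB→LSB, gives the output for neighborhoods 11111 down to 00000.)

2623661349

  nb #####: next=#  (t=0,i=7, bit31=1)
  nb ####.: next=.  (t=0,i=8, bit30=0)
  nb ###.#: next=.  (t=0,i=9, bit29=0)
  nb ###..: next=#  (t=2,i=22, bit28=1)
  nb ##.##: next=#  (t=3,i=8, bit27=1)
  nb ##.#.: next=#  (t=0,i=10, bit26=1)
  nb ##..#: next=.  (t=1,i=4, bit25=0)
  nb ##...: next=.  (t=0,i=0, bit24=0)
  nb #.###: next=.  (t=0,i=5, bit23=0)
  nb #.##.: next=#  (t=1,i=12, bit22=1)
  nb #.#.#: next=#  (t=3,i=22, bit21=1)
  nb #.#..: next=.  (t=0,i=11, bit20=0)
  nb #..##: next=.  (t=1,i=5, bit19=0)
  nb #..#.: next=.  (t=1,i=9, bit18=0)
  nb #...#: next=.  (t=0,i=1, bit17=0)
  nb #....: next=#  (t=0,i=13, bit16=1)
  nb .####: next=#  (t=0,i=6, bit15=1)
  nb .###.: next=#  (t=3,i=10, bit14=1)
  nb .##.#: next=#  (t=4,i=11, bit13=1)
  nb .##..: next=.  (t=0,i=17, bit12=0)
  nb .#.##: next=.  (t=0,i=4, bit11=0)
  nb .#.#.: next=#  (t=2,i=11, bit10=1)
  nb .#..#: next=.  (t=2,i=13, bit9=0)
  nb .#...: next=#  (t=0,i=12, bit8=1)
  nb ..###: next=.  (t=2,i=15, bit7=0)
  nb ..##.: next=.  (t=0,i=16, bit6=0)
  nb ..#.#: next=#  (t=0,i=3, bit5=1)
  nb ..#..: next=.  (t=6,i=8, bit4=0)
  nb ...##: next=.  (t=0,i=15, bit3=0)
  nb ...#.: next=#  (t=0,i=2, bit2=1)
  nb ....#: next=.  (t=0,i=14, bit1=0)
  nb .....: next=#  (t=1,i=16, bit0=1)
  bits 10011100011000011110010100100101 = 2623661349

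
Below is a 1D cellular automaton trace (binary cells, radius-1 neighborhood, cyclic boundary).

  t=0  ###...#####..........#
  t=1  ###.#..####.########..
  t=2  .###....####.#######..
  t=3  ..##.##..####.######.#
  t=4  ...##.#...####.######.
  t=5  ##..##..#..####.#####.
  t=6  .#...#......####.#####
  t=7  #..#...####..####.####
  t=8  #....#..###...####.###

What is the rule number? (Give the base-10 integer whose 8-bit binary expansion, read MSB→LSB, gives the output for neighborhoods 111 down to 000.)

225

  nb ###: next=#  (t=0,i=0, bit7=1)
  nb ##.: next=#  (t=0,i=2, bit6=1)
  nb #.#: next=#  (t=1,i=3, bit5=1)
  nb #..: next=.  (t=0,i=3, bit4=0)
  nb .##: next=.  (t=0,i=6, bit3=0)
  nb .#.: next=.  (t=1,i=4, bit2=0)
  nb ..#: next=.  (t=0,i=5, bit1=0)
  nb ...: next=#  (t=0,i=4, bit0=1)
  bits 11100001 = 225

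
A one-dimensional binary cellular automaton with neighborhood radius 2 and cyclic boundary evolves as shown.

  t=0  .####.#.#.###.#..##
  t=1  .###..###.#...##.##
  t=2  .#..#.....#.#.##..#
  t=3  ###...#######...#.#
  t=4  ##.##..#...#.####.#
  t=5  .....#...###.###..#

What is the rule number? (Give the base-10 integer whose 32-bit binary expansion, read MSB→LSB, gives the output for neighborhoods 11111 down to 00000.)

  ##### -> .   bit 31 = 0  t=3,i=8
  ####. -> #   bit 30 = 1  t=0,i=3
  ###.# -> .   bit 29 = 0  t=0,i=4
  ###.. -> .   bit 28 = 0  t=1,i=3
  ##.## -> .   bit 27 = 0  t=0,i=0
  ##.#. -> .   bit 26 = 0  t=0,i=5
  ##..# -> #   bit 25 = 1  t=1,i=4
  ##... -> #   bit 24 = 1  t=3,i=3
  #.### -> #   bit 23 = 1  t=0,i=1
  #.##. -> .   bit 22 = 0  t=1,i=17
  #.#.# -> #   bit 21 = 1  t=0,i=6
  #.#.. -> #   bit 20 = 1  t=0,i=14
  #..## -> .   bit 19 = 0  t=0,i=16
  #..#. -> .   bit 18 = 0  t=2,i=3
  #...# -> #   bit 17 = 1  t=1,i=12
  #.... -> #   bit 16 = 1  t=2,i=6
  .#### -> #   bit 15 = 1  t=0,i=2
  .###. -> .   bit 14 = 0  t=0,i=11
  .##.# -> #   bit 13 = 1  t=0,i=18
  .##.. -> .   bit 12 = 0  t=2,i=15
  .#.## -> .   bit 11 = 0  t=0,i=9
  .#.#. -> #   bit 10 = 1  t=0,i=7
  .#..# -> #   bit 9 = 1  t=0,i=15
  .#... -> .   bit 8 = 0  t=1,i=11
  ..### -> .   bit 7 = 0  t=1,i=6
  ..##. -> #   bit 6 = 1  t=0,i=17
  ..#.# -> #   bit 5 = 1  t=2,i=10
  ..#.. -> .   bit 4 = 0  t=2,i=4
  ...## -> .   bit 3 = 0  t=1,i=13
  ...#. -> #   bit 2 = 1  t=2,i=9
  ....# -> #   bit 1 = 1  t=2,i=8
  ..... -> #   bit 0 = 1  t=2,i=7
  bits 01000011101100111010011001100111 = 1135847015

1135847015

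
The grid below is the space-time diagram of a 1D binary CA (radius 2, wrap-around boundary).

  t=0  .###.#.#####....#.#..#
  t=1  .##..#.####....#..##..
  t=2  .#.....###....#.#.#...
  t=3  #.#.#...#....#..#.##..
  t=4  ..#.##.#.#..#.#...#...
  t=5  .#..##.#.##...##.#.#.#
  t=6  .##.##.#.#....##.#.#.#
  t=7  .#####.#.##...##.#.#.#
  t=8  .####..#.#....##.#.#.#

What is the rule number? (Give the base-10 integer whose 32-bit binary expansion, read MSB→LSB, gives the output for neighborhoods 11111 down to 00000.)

  #####|#  b31=1 t=0,i=9
  ####.|#  b30=1 t=0,i=10
  ###.#|.  b29=0 t=0,i=3
  ###..|.  b28=0 t=0,i=11
  ##.##|#  b27=1 t=6,i=3
  ##.#.|.  b26=0 t=0,i=4
  ##..#|.  b25=0 t=1,i=3
  ##...|.  b24=0 t=0,i=12
  #.###|#  b23=1 t=0,i=1
  #.##.|#  b22=1 t=3,i=18
  #.#.#|#  b21=1 t=0,i=5
  #.#..|#  b20=1 t=0,i=18
  #..##|.  b19=0 t=1,i=17
  #..#.|.  b18=0 t=0,i=20
  #...#|.  b17=0 t=1,i=21
  #....|.  b16=0 t=0,i=13
  .####|#  b15=1 t=0,i=8
  .###.|#  b14=1 t=0,i=2
  .##.#|#  b13=1 t=4,i=5
  .##..|.  b12=0 t=1,i=2
  .#.##|.  b11=0 t=0,i=0
  .#.#.|.  b10=0 t=0,i=17
  .#..#|#  b9=1 t=0,i=19
  .#...|#  b8=1 t=2,i=2
  ..###|.  b7=0 t=2,i=7
  ..##.|#  b6=1 t=1,i=1
  ..#.#|.  b5=0 t=0,i=16
  ..#..|.  b4=0 t=1,i=15
  ...##|.  b3=0 t=1,i=0
  ...#.|#  b2=1 t=0,i=15
  ....#|.  b1=0 t=0,i=14
  .....|#  b0=1 t=2,i=4
  bits 11001000111100001110001101000101 = 3371230021

3371230021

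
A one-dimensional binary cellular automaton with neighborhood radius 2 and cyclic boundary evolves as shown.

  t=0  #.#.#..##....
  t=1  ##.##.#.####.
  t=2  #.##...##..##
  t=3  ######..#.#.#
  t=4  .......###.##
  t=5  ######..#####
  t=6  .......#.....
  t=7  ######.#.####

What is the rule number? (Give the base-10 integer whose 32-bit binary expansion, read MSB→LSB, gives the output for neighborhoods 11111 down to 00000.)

702503987

  [31] ##### => .  t=3,i=1
  [30] ####. => .  t=1,i=10
  [29] ###.# => #  t=1,i=11
  [28] ###.. => .  t=3,i=5
  [27] ##.## => #  t=1,i=2
  [26] ##.#. => .  t=1,i=5
  [25] ##..# => .  t=2,i=9
  [24] ##... => #  t=0,i=9
  [23] #.### => #  t=1,i=8
  [22] #.##. => #  t=1,i=0
  [21] #.#.# => .  t=0,i=2
  [20] #.#.. => #  t=0,i=4
  [19] #..## => #  t=0,i=6
  [18] #..#. => #  t=3,i=7
  [17] #...# => #  t=2,i=5
  [16] #.... => #  t=0,i=10
  [15] .#### => .  t=1,i=9
  [14] .###. => #  t=2,i=12
  [13] .##.# => .  t=1,i=1
  [12] .##.. => #  t=0,i=8
  [11] .#.## => #  t=1,i=7
  [10] .#.#. => #  t=0,i=1
  [9] .#..# => .  t=0,i=5
  [8] .#... => .  t=6,i=8
  [7] ..### => .  t=2,i=11
  [6] ..##. => .  t=0,i=7
  [5] ..#.# => #  t=0,i=0
  [4] ..#.. => #  t=6,i=7
  [3] ...## => .  t=2,i=6
  [2] ...#. => .  t=0,i=12
  [1] ....# => #  t=0,i=11
  [0] ..... => #  t=4,i=2
  bits 00101001110111110101110000110011 = 702503987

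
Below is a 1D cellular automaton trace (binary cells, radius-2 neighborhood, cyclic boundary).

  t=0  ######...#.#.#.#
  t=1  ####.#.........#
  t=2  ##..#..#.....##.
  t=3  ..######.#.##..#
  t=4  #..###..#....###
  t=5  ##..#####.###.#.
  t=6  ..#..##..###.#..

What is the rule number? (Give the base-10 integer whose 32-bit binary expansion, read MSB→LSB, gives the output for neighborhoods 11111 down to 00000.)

  #####|#  b31=1 t=0,i=1
  ####.|.  b30=0 t=0,i=4
  ###.#|.  b29=0 t=1,i=3
  ###..|#  b28=1 t=0,i=5
  ##.##|#  b27=1 t=2,i=15
  ##.#.|#  b26=1 t=1,i=4
  ##..#|#  b25=1 t=2,i=2
  ##...|.  b24=0 t=0,i=6
  #.###|#  b23=1 t=0,i=15
  #.##.|.  b22=0 t=2,i=0
  #.#.#|.  b21=0 t=0,i=11
  #.#..|.  b20=0 t=1,i=5
  #..##|.  b19=0 t=3,i=1
  #..#.|#  b18=1 t=2,i=3
  #...#|.  b17=0 t=0,i=7
  #....|#  b16=1 t=1,i=7
  .####|#  b15=1 t=0,i=0
  .###.|#  b14=1 t=4,i=4
  .##.#|.  b13=0 t=2,i=14
  .##..|.  b12=0 t=2,i=1
  .#.##|.  b11=0 t=0,i=14
  .#.#.|.  b10=0 t=0,i=10
  .#..#|#  b9=1 t=2,i=5
  .#...|.  b8=0 t=1,i=6
  ..###|.  b7=0 t=1,i=15
  ..##.|.  b6=0 t=2,i=13
  ..#.#|.  b5=0 t=0,i=9
  ..#..|#  b4=1 t=2,i=4
  ...##|#  b3=1 t=1,i=14
  ...#.|.  b2=0 t=0,i=8
  ....#|#  b1=1 t=1,i=13
  .....|.  b0=0 t=1,i=8
  bits 10011110100001011100001000011010 = 2659566106

2659566106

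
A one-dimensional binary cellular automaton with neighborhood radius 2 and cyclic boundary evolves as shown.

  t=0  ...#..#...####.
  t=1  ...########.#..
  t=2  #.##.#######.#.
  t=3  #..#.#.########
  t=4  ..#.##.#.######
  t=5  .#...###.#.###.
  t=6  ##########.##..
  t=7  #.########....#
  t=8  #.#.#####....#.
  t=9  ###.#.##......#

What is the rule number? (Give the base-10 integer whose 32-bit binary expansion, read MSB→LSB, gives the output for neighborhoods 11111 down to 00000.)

3836635033

  nb #####: next=#  (t=1,i=5, bit31=1)
  nb ####.: next=#  (t=0,i=12, bit30=1)
  nb ###.#: next=#  (t=1,i=10, bit29=1)
  nb ###..: next=.  (t=0,i=13, bit28=0)
  nb ##.##: next=.  (t=2,i=4, bit27=0)
  nb ##.#.: next=#  (t=1,i=11, bit26=1)
  nb ##..#: next=.  (t=3,i=1, bit25=0)
  nb ##...: next=.  (t=0,i=14, bit24=0)
  nb #.###: next=#  (t=2,i=5, bit23=1)
  nb #.##.: next=.  (t=2,i=2, bit22=0)
  nb #.#.#: next=#  (t=2,i=0, bit21=1)
  nb #.#..: next=.  (t=1,i=12, bit20=0)
  nb #..##: next=#  (t=6,i=14, bit19=1)
  nb #..#.: next=#  (t=0,i=5, bit18=1)
  nb #...#: next=#  (t=0,i=8, bit17=1)
  nb #....: next=.  (t=0,i=0, bit16=0)
  nb .####: next=.  (t=0,i=11, bit15=0)
  nb .###.: next=#  (t=5,i=6, bit14=1)
  nb .##.#: next=#  (t=2,i=3, bit13=1)
  nb .##..: next=.  (t=6,i=12, bit12=0)
  nb .#.##: next=.  (t=2,i=1, bit11=0)
  nb .#.#.: next=#  (t=2,i=14, bit10=1)
  nb .#..#: next=#  (t=0,i=4, bit9=1)
  nb .#...: next=#  (t=0,i=7, bit8=1)
  nb ..###: next=#  (t=0,i=10, bit7=1)
  nb ..##.: next=.  (t=7,i=14, bit6=0)
  nb ..#.#: next=.  (t=3,i=3, bit5=0)
  nb ..#..: next=#  (t=0,i=3, bit4=1)
  nb ...##: next=#  (t=0,i=9, bit3=1)
  nb ...#.: next=.  (t=0,i=2, bit2=0)
  nb ....#: next=.  (t=0,i=1, bit1=0)
  nb .....: next=#  (t=1,i=0, bit0=1)
  bits 11100100101011100110011110011001 = 3836635033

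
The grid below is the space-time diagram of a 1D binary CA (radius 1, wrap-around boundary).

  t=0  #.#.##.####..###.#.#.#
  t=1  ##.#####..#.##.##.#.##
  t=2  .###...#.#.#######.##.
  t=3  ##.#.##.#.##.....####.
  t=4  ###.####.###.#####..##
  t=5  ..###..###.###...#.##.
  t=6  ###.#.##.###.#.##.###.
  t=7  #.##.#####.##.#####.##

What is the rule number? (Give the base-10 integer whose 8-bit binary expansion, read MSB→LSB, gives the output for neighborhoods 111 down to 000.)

  ### -> .   bit 7 = 0  t=0,i=8
  ##. -> #   bit 6 = 1  t=0,i=0
  #.# -> #   bit 5 = 1  t=0,i=1
  #.. -> .   bit 4 = 0  t=0,i=11
  .## -> #   bit 3 = 1  t=0,i=4
  .#. -> .   bit 2 = 0  t=0,i=2
  ..# -> #   bit 1 = 1  t=0,i=12
  ... -> #   bit 0 = 1  t=2,i=5
  bits 01101011 = 107

107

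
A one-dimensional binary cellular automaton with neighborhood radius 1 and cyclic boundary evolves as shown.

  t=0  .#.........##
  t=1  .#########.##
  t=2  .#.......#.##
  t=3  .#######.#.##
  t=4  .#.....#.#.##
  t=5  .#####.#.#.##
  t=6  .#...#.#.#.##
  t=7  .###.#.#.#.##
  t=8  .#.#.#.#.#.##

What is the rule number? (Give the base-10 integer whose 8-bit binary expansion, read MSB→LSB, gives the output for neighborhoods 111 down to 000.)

93

  [7] ### => .  t=1,i=2
  [6] ##. => #  t=0,i=12
  [5] #.# => .  t=0,i=0
  [4] #.. => #  t=0,i=2
  [3] .## => #  t=0,i=11
  [2] .#. => #  t=0,i=1
  [1] ..# => .  t=0,i=10
  [0] ... => #  t=0,i=3
  bits 01011101 = 93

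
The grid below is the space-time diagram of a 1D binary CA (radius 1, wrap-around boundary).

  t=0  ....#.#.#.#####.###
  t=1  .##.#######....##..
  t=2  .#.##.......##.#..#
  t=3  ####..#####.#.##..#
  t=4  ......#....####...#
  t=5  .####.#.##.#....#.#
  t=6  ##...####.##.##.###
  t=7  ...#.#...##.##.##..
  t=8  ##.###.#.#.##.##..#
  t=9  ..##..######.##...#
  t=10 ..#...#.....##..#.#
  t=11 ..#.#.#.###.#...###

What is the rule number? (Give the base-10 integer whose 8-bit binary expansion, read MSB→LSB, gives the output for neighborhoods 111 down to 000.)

  ###|.  b7=0 t=0,i=11
  ##.|.  b6=0 t=0,i=14
  #.#|#  b5=1 t=0,i=5
  #..|.  b4=0 t=0,i=0
  .##|#  b3=1 t=0,i=10
  .#.|#  b2=1 t=0,i=4
  ..#|.  b1=0 t=0,i=3
  ...|#  b0=1 t=0,i=1
  bits 00101101 = 45

45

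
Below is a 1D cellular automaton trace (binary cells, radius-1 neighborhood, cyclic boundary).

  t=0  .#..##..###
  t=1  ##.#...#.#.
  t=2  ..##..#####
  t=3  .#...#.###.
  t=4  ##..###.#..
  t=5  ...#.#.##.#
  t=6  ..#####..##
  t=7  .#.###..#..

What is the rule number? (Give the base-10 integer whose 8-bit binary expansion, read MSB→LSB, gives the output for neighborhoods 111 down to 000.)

  [7] ### => #  t=0,i=9
  [6] ##. => .  t=0,i=5
  [5] #.# => #  t=0,i=0
  [4] #.. => .  t=0,i=2
  [3] .## => .  t=0,i=4
  [2] .#. => #  t=0,i=1
  [1] ..# => #  t=0,i=3
  [0] ... => .  t=1,i=5
  bits 10100110 = 166

166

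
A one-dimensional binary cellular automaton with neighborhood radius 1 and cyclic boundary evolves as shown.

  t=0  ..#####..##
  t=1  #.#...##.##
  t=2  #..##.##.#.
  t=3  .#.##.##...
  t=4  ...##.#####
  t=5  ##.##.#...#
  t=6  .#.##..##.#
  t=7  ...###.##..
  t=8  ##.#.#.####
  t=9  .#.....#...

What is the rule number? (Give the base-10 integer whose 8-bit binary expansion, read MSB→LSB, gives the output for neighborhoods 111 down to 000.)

  [7] ### => .  t=0,i=3
  [6] ##. => #  t=0,i=6
  [5] #.# => .  t=1,i=1
  [4] #.. => #  t=0,i=0
  [3] .## => #  t=0,i=2
  [2] .#. => .  t=1,i=2
  [1] ..# => .  t=0,i=1
  [0] ... => #  t=1,i=4
  bits 01011001 = 89

89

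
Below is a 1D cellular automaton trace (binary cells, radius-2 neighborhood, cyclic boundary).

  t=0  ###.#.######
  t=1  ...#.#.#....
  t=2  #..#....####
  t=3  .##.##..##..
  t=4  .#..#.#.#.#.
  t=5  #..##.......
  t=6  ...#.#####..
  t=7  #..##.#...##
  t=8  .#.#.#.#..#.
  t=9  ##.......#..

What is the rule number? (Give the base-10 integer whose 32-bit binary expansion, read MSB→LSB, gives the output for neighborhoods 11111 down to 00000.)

  nb #####: next=.  (t=0,i=0, bit31=0)
  nb ####.: next=.  (t=0,i=1, bit30=0)
  nb ###.#: next=.  (t=0,i=2, bit29=0)
  nb ###..: next=.  (t=2,i=0, bit28=0)
  nb ##.##: next=.  (t=3,i=3, bit27=0)
  nb ##.#.: next=#  (t=0,i=3, bit26=1)
  nb ##..#: next=#  (t=2,i=1, bit25=1)
  nb ##...: next=#  (t=3,i=10, bit24=1)
  nb #.###: next=.  (t=0,i=6, bit23=0)
  nb #.##.: next=#  (t=3,i=4, bit22=1)
  nb #.#.#: next=.  (t=0,i=4, bit21=0)
  nb #.#..: next=.  (t=1,i=7, bit20=0)
  nb #..##: next=.  (t=3,i=7, bit19=0)
  nb #..#.: next=#  (t=2,i=2, bit18=1)
  nb #...#: next=.  (t=3,i=11, bit17=0)
  nb #....: next=#  (t=1,i=9, bit16=1)
  nb .####: next=#  (t=0,i=7, bit15=1)
  nb .###.: next=.  (t=7,i=11, bit14=0)
  nb .##.#: next=.  (t=3,i=2, bit13=0)
  nb .##..: next=.  (t=3,i=5, bit12=0)
  nb .#.##: next=#  (t=0,i=5, bit11=1)
  nb .#.#.: next=.  (t=1,i=4, bit10=0)
  nb .#..#: next=.  (t=4,i=2, bit9=0)
  nb .#...: next=#  (t=1,i=8, bit8=1)
  nb ..###: next=#  (t=2,i=8, bit7=1)
  nb ..##.: next=#  (t=3,i=1, bit6=1)
  nb ..#.#: next=#  (t=1,i=3, bit5=1)
  nb ..#..: next=.  (t=2,i=3, bit4=0)
  nb ...##: next=.  (t=2,i=7, bit3=0)
  nb ...#.: next=.  (t=1,i=2, bit2=0)
  nb ....#: next=.  (t=1,i=1, bit1=0)
  nb .....: next=#  (t=1,i=0, bit0=1)
  bits 00000111010001011000100111100001 = 121997793

121997793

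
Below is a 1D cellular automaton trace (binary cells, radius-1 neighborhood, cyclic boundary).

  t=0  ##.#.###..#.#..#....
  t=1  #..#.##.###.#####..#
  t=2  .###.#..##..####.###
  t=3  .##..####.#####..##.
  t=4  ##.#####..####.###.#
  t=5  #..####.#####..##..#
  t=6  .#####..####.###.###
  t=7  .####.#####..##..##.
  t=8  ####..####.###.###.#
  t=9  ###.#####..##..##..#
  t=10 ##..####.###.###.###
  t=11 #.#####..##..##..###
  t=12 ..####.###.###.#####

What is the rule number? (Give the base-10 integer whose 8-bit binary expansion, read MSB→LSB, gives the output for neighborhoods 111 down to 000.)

  nb ###: next=#  (t=0,i=6, bit7=1)
  nb ##.: next=.  (t=0,i=1, bit6=0)
  nb #.#: next=.  (t=0,i=2, bit5=0)
  nb #..: next=#  (t=0,i=8, bit4=1)
  nb .##: next=#  (t=0,i=0, bit3=1)
  nb .#.: next=#  (t=0,i=3, bit2=1)
  nb ..#: next=#  (t=0,i=9, bit1=1)
  nb ...: next=.  (t=0,i=17, bit0=0)
  bits 10011110 = 158

158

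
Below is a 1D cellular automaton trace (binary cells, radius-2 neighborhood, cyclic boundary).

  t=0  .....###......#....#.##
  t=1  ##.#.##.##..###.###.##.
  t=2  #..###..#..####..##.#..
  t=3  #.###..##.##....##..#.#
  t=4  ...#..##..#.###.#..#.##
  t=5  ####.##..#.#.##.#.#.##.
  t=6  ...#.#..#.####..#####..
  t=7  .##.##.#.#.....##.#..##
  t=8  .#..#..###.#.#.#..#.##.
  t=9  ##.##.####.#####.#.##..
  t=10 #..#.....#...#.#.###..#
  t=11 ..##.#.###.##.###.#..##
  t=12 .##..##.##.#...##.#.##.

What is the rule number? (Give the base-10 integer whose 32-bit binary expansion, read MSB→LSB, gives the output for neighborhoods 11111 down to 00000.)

2709474518

  [31] ##### => #  t=6,i=18
  [30] ####. => .  t=2,i=13
  [29] ###.# => #  t=1,i=14
  [28] ###.. => .  t=0,i=7
  [27] ##.## => .  t=1,i=7
  [26] ##.#. => .  t=1,i=2
  [25] ##..# => .  t=1,i=10
  [24] ##... => #  t=0,i=0
  [23] #.### => .  t=1,i=16
  [22] #.##. => #  t=0,i=21
  [21] #.#.# => #  t=1,i=3
  [20] #.#.. => #  t=2,i=20
  [19] #..## => #  t=1,i=11
  [18] #..#. => #  t=2,i=7
  [17] #...# => #  t=4,i=1
  [16] #.... => #  t=0,i=1
  [15] .#### => .  t=2,i=12
  [14] .###. => #  t=0,i=6
  [13] .##.# => .  t=1,i=1
  [12] .##.. => .  t=0,i=22
  [11] .#.## => #  t=0,i=20
  [10] .#.#. => #  t=5,i=10
  [9] .#..# => .  t=2,i=1
  [8] .#... => .  t=0,i=15
  [7] ..### => #  t=0,i=5
  [6] ..##. => #  t=2,i=17
  [5] ..#.# => .  t=0,i=19
  [4] ..#.. => #  t=0,i=14
  [3] ...## => .  t=0,i=4
  [2] ...#. => #  t=0,i=13
  [1] ....# => #  t=0,i=3
  [0] ..... => .  t=0,i=2
  bits 10100001011111110100110011010110 = 2709474518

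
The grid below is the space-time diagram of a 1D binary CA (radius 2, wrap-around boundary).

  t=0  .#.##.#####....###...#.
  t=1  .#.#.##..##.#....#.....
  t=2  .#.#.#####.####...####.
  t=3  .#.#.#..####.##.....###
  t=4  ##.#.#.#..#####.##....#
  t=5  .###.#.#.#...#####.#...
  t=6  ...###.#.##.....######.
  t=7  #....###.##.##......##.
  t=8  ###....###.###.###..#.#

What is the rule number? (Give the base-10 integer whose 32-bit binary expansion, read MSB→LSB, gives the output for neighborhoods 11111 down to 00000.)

2130252129

  nb #####: next=.  (t=0,i=8, bit31=0)
  nb ####.: next=#  (t=0,i=9, bit30=1)
  nb ###.#: next=#  (t=2,i=9, bit29=1)
  nb ###..: next=#  (t=0,i=10, bit28=1)
  nb ##.##: next=#  (t=0,i=5, bit27=1)
  nb ##.#.: next=#  (t=1,i=11, bit26=1)
  nb ##..#: next=#  (t=1,i=7, bit25=1)
  nb ##...: next=.  (t=0,i=11, bit24=0)
  nb #.###: next=#  (t=0,i=6, bit23=1)
  nb #.##.: next=#  (t=0,i=3, bit22=1)
  nb #.#.#: next=#  (t=1,i=3, bit21=1)
  nb #.#..: next=#  (t=1,i=12, bit20=1)
  nb #..##: next=#  (t=1,i=8, bit19=1)
  nb #..#.: next=.  (t=0,i=0, bit18=0)
  nb #...#: next=.  (t=0,i=19, bit17=0)
  nb #....: next=#  (t=0,i=12, bit16=1)
  nb .####: next=.  (t=0,i=7, bit15=0)
  nb .###.: next=.  (t=0,i=16, bit14=0)
  nb .##.#: next=.  (t=0,i=4, bit13=0)
  nb .##..: next=#  (t=1,i=6, bit12=1)
  nb .#.##: next=.  (t=0,i=2, bit11=0)
  nb .#.#.: next=.  (t=1,i=2, bit10=0)
  nb .#..#: next=.  (t=0,i=22, bit9=0)
  nb .#...: next=#  (t=1,i=13, bit8=1)
  nb ..###: next=.  (t=0,i=15, bit7=0)
  nb ..##.: next=#  (t=1,i=9, bit6=1)
  nb ..#.#: next=#  (t=0,i=1, bit5=1)
  nb ..#..: next=.  (t=0,i=21, bit4=0)
  nb ...##: next=.  (t=0,i=14, bit3=0)
  nb ...#.: next=.  (t=0,i=20, bit2=0)
  nb ....#: next=.  (t=0,i=13, bit1=0)
  nb .....: next=#  (t=1,i=20, bit0=1)
  bits 01111110111110010001000101100001 = 2130252129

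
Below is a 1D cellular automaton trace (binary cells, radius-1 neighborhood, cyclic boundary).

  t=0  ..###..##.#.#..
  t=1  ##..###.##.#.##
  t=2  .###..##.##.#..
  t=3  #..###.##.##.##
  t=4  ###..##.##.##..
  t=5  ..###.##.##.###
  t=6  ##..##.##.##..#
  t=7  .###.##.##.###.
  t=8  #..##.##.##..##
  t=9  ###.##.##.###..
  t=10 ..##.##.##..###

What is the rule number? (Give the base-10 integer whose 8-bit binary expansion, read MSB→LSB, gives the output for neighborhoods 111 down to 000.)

115

  ### -> .   bit 7 = 0  t=0,i=3
  ##. -> #   bit 6 = 1  t=0,i=4
  #.# -> #   bit 5 = 1  t=0,i=9
  #.. -> #   bit 4 = 1  t=0,i=5
  .## -> .   bit 3 = 0  t=0,i=2
  .#. -> .   bit 2 = 0  t=0,i=10
  ..# -> #   bit 1 = 1  t=0,i=1
  ... -> #   bit 0 = 1  t=0,i=0
  bits 01110011 = 115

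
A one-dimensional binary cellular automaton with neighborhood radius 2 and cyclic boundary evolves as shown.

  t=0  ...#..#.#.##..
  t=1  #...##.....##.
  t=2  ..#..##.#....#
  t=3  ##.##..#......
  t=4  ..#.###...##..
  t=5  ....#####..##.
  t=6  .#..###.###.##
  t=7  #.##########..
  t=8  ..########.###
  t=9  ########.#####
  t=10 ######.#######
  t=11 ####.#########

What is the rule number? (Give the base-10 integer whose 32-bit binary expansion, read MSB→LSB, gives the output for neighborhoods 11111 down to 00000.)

3213808257

  [31] ##### => #  t=5,i=6
  [30] ####. => .  t=5,i=7
  [29] ###.# => #  t=6,i=6
  [28] ###.. => #  t=4,i=6
  [27] ##.## => #  t=3,i=2
  [26] ##.#. => #  t=1,i=13
  [25] ##..# => #  t=3,i=5
  [24] ##... => #  t=0,i=12
  [23] #.### => #  t=4,i=4
  [22] #.##. => .  t=0,i=10
  [21] #.#.# => .  t=0,i=8
  [20] #.#.. => .  t=1,i=0
  [19] #..## => #  t=2,i=4
  [18] #..#. => #  t=0,i=5
  [17] #...# => #  t=1,i=2
  [16] #.... => .  t=0,i=13
  [15] .#### => #  t=5,i=5
  [14] .###. => #  t=4,i=5
  [13] .##.# => .  t=1,i=12
  [12] .##.. => #  t=0,i=11
  [11] .#.## => .  t=0,i=9
  [10] .#.#. => .  t=0,i=7
  [9] .#..# => #  t=0,i=4
  [8] .#... => .  t=1,i=1
  [7] ..### => #  t=5,i=4
  [6] ..##. => .  t=1,i=4
  [5] ..#.# => .  t=0,i=6
  [4] ..#.. => .  t=0,i=3
  [3] ...## => .  t=1,i=3
  [2] ...#. => .  t=0,i=2
  [1] ....# => .  t=0,i=1
  [0] ..... => #  t=0,i=0
  bits 10111111100011101101001010000001 = 3213808257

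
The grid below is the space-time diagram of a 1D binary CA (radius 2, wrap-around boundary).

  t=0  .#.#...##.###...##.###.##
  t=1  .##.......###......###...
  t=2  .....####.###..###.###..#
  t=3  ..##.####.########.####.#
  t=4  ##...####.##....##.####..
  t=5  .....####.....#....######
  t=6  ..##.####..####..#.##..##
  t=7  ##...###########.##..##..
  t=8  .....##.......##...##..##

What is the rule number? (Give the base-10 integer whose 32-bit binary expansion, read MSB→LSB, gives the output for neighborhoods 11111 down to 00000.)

  nb #####: next=.  (t=3,i=12, bit31=0)
  nb ####.: next=#  (t=2,i=7, bit30=1)
  nb ###.#: next=#  (t=0,i=21, bit29=1)
  nb ###..: next=#  (t=0,i=12, bit28=1)
  nb ##.##: next=.  (t=0,i=9, bit27=0)
  nb ##.#.: next=.  (t=0,i=0, bit26=0)
  nb ##..#: next=#  (t=2,i=13, bit25=1)
  nb ##...: next=.  (t=0,i=13, bit24=0)
  nb #.###: next=#  (t=0,i=10, bit23=1)
  nb #.##.: next=.  (t=0,i=23, bit22=0)
  nb #.#.#: next=#  (t=0,i=1, bit21=1)
  nb #.#..: next=.  (t=0,i=3, bit20=0)
  nb #..##: next=#  (t=2,i=14, bit19=1)
  nb #..#.: next=.  (t=2,i=23, bit18=0)
  nb #...#: next=.  (t=0,i=5, bit17=0)
  nb #....: next=.  (t=1,i=4, bit16=0)
  nb .####: next=#  (t=2,i=6, bit15=1)
  nb .###.: next=#  (t=0,i=11, bit14=1)
  nb .##.#: next=.  (t=0,i=8, bit13=0)
  nb .##..: next=.  (t=1,i=2, bit12=0)
  nb .#.##: next=#  (t=6,i=18, bit11=1)
  nb .#.#.: next=#  (t=0,i=2, bit10=1)
  nb .#..#: next=#  (t=3,i=0, bit9=1)
  nb .#...: next=.  (t=0,i=4, bit8=0)
  nb ..###: next=#  (t=1,i=10, bit7=1)
  nb ..##.: next=.  (t=0,i=7, bit6=0)
  nb ..#.#: next=#  (t=6,i=17, bit5=1)
  nb ..#..: next=#  (t=2,i=24, bit4=1)
  nb ...##: next=.  (t=0,i=6, bit3=0)
  nb ...#.: next=#  (t=5,i=13, bit2=1)
  nb ....#: next=#  (t=1,i=8, bit1=1)
  nb .....: next=#  (t=1,i=5, bit0=1)
  bits 01110010101010001100111010110111 = 1923665591

1923665591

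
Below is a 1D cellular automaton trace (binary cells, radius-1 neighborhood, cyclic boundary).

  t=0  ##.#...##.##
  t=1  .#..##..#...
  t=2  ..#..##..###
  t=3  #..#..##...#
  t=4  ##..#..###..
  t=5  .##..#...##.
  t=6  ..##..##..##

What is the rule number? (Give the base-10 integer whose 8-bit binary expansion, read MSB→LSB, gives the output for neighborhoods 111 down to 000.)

81

  ### -> .   bit 7 = 0  t=0,i=0
  ##. -> #   bit 6 = 1  t=0,i=1
  #.# -> .   bit 5 = 0  t=0,i=2
  #.. -> #   bit 4 = 1  t=0,i=4
  .## -> .   bit 3 = 0  t=0,i=7
  .#. -> .   bit 2 = 0  t=0,i=3
  ..# -> .   bit 1 = 0  t=0,i=6
  ... -> #   bit 0 = 1  t=0,i=5
  bits 01010001 = 81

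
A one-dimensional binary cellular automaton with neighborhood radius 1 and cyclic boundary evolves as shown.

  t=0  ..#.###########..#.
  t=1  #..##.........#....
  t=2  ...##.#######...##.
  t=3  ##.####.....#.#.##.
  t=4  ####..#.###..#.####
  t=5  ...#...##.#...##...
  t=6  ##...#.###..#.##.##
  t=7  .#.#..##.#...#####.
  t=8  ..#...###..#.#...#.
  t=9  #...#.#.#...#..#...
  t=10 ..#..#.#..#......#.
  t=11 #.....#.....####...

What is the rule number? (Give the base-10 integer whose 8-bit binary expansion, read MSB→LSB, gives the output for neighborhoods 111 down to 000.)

  ### -> .   bit 7 = 0  t=0,i=5
  ##. -> #   bit 6 = 1  t=0,i=14
  #.# -> #   bit 5 = 1  t=0,i=3
  #.. -> .   bit 4 = 0  t=0,i=15
  .## -> #   bit 3 = 1  t=0,i=4
  .#. -> .   bit 2 = 0  t=0,i=2
  ..# -> .   bit 1 = 0  t=0,i=1
  ... -> #   bit 0 = 1  t=0,i=0
  bits 01101001 = 105

105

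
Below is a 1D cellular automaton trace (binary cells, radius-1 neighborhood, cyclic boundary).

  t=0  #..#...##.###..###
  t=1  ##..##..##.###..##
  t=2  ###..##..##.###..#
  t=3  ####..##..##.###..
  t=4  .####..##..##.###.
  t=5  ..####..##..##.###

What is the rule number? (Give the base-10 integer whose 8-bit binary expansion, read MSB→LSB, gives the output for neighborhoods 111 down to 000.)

241

  ###|#  b7=1 t=0,i=11
  ##.|#  b6=1 t=0,i=0
  #.#|#  b5=1 t=0,i=9
  #..|#  b4=1 t=0,i=1
  .##|.  b3=0 t=0,i=7
  .#.|.  b2=0 t=0,i=3
  ..#|.  b1=0 t=0,i=2
  ...|#  b0=1 t=0,i=5
  bits 11110001 = 241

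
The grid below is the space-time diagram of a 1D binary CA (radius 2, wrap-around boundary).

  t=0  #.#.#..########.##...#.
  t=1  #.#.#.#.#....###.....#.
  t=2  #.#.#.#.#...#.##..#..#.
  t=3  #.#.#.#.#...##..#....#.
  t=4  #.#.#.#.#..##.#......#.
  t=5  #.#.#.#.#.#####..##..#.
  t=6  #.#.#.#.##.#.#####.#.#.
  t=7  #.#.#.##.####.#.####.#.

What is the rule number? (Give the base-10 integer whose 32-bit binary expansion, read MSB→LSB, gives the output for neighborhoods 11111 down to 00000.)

  nb #####: next=.  (t=0,i=9, bit31=0)
  nb ####.: next=#  (t=0,i=13, bit30=1)
  nb ###.#: next=#  (t=0,i=14, bit29=1)
  nb ###..: next=#  (t=1,i=15, bit28=1)
  nb ##.##: next=#  (t=0,i=15, bit27=1)
  nb ##.#.: next=#  (t=4,i=13, bit26=1)
  nb ##..#: next=#  (t=2,i=16, bit25=1)
  nb ##...: next=.  (t=0,i=18, bit24=0)
  nb #.###: next=.  (t=5,i=10, bit23=0)
  nb #.##.: next=.  (t=0,i=16, bit22=0)
  nb #.#.#: next=#  (t=0,i=0, bit21=1)
  nb #.#..: next=#  (t=0,i=4, bit20=1)
  nb #..##: next=#  (t=0,i=6, bit19=1)
  nb #..#.: next=.  (t=2,i=17, bit18=0)
  nb #...#: next=.  (t=0,i=19, bit17=0)
  nb #....: next=.  (t=1,i=10, bit16=0)
  nb .####: next=#  (t=0,i=8, bit15=1)
  nb .###.: next=#  (t=1,i=14, bit14=1)
  nb .##.#: next=#  (t=4,i=12, bit13=1)
  nb .##..: next=.  (t=0,i=17, bit12=0)
  nb .#.##: next=#  (t=2,i=13, bit11=1)
  nb .#.#.: next=.  (t=0,i=1, bit10=0)
  nb .#..#: next=.  (t=0,i=5, bit9=0)
  nb .#...: next=.  (t=1,i=9, bit8=0)
  nb ..###: next=.  (t=0,i=7, bit7=0)
  nb ..##.: next=#  (t=3,i=12, bit6=1)
  nb ..#.#: next=#  (t=0,i=21, bit5=1)
  nb ..#..: next=.  (t=2,i=18, bit4=0)
  nb ...##: next=#  (t=1,i=12, bit3=1)
  nb ...#.: next=.  (t=0,i=20, bit2=0)
  nb ....#: next=.  (t=1,i=11, bit1=0)
  nb .....: next=#  (t=1,i=18, bit0=1)
  bits 01111110001110001110100001101001 = 2117658729

2117658729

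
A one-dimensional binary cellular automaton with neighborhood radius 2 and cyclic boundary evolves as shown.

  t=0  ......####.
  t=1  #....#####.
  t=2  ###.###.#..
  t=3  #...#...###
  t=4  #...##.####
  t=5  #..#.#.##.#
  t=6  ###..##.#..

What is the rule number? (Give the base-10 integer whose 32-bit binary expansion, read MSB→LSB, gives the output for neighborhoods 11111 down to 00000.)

1388166040

  [31] ##### => .  t=1,i=7
  [30] ####. => #  t=0,i=8
  [29] ###.# => .  t=1,i=9
  [28] ###.. => #  t=0,i=9
  [27] ##.## => .  t=2,i=3
  [26] ##.#. => .  t=1,i=10
  [25] ##..# => #  t=5,i=1
  [24] ##... => .  t=0,i=10
  [23] #.### => #  t=2,i=4
  [22] #.##. => .  t=5,i=7
  [21] #.#.# => #  t=5,i=5
  [20] #.#.. => #  t=1,i=0
  [19] #..## => #  t=2,i=10
  [18] #..#. => #  t=5,i=2
  [17] #...# => .  t=3,i=2
  [16] #.... => #  t=0,i=0
  [15] .#### => #  t=0,i=7
  [14] .###. => .  t=2,i=1
  [13] .##.# => #  t=4,i=5
  [12] .##.. => #  t=5,i=0
  [11] .#.## => #  t=5,i=6
  [10] .#.#. => .  t=5,i=4
  [9] .#..# => #  t=2,i=9
  [8] .#... => #  t=1,i=1
  [7] ..### => #  t=0,i=6
  [6] ..##. => .  t=4,i=4
  [5] ..#.# => .  t=5,i=3
  [4] ..#.. => #  t=3,i=4
  [3] ...## => #  t=0,i=5
  [2] ...#. => .  t=3,i=3
  [1] ....# => .  t=0,i=4
  [0] ..... => .  t=0,i=1
  bits 01010010101111011011101110011000 = 1388166040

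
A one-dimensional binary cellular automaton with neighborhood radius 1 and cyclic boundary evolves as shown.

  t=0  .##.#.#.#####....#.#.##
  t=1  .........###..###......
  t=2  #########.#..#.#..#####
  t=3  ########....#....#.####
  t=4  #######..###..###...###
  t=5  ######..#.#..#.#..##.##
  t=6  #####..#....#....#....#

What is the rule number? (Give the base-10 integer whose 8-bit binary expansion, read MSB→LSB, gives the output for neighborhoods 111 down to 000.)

  ### -> #   bit 7 = 1  t=0,i=9
  ##. -> .   bit 6 = 0  t=0,i=2
  #.# -> .   bit 5 = 0  t=0,i=0
  #.. -> .   bit 4 = 0  t=0,i=13
  .## -> .   bit 3 = 0  t=0,i=1
  .#. -> .   bit 2 = 0  t=0,i=4
  ..# -> #   bit 1 = 1  t=0,i=16
  ... -> #   bit 0 = 1  t=0,i=14
  bits 10000011 = 131

131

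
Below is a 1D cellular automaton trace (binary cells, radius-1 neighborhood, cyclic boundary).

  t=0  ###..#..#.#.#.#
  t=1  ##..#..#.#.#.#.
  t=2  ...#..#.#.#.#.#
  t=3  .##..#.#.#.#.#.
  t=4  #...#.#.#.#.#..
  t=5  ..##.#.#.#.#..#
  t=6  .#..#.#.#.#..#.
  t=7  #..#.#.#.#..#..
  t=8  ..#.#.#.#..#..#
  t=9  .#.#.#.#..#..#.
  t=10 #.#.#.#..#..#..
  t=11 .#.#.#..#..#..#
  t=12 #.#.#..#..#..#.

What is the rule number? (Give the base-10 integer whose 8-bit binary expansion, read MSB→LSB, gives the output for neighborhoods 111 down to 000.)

163

  ###|#  b7=1 t=0,i=0
  ##.|.  b6=0 t=0,i=2
  #.#|#  b5=1 t=0,i=9
  #..|.  b4=0 t=0,i=3
  .##|.  b3=0 t=0,i=14
  .#.|.  b2=0 t=0,i=5
  ..#|#  b1=1 t=0,i=4
  ...|#  b0=1 t=2,i=1
  bits 10100011 = 163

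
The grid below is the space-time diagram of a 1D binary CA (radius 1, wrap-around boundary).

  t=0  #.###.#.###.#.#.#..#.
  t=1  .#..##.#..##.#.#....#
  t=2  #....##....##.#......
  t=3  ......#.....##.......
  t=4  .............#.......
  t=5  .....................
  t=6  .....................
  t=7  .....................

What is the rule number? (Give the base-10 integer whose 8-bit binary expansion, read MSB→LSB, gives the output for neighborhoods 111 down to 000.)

  nb ###: next=.  (t=0,i=3, bit7=0)
  nb ##.: next=#  (t=0,i=4, bit6=1)
  nb #.#: next=#  (t=0,i=1, bit5=1)
  nb #..: next=.  (t=0,i=17, bit4=0)
  nb .##: next=.  (t=0,i=2, bit3=0)
  nb .#.: next=.  (t=0,i=0, bit2=0)
  nb ..#: next=.  (t=0,i=18, bit1=0)
  nb ...: next=.  (t=1,i=17, bit0=0)
  bits 01100000 = 96

96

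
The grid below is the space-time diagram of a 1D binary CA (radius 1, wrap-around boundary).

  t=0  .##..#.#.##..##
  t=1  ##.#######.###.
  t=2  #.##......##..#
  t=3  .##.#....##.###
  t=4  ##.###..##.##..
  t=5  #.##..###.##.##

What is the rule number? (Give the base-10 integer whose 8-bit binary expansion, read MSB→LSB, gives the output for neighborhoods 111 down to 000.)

62

  ### -> .   bit 7 = 0  t=1,i=4
  ##. -> .   bit 6 = 0  t=0,i=2
  #.# -> #   bit 5 = 1  t=0,i=0
  #.. -> #   bit 4 = 1  t=0,i=3
  .## -> #   bit 3 = 1  t=0,i=1
  .#. -> #   bit 2 = 1  t=0,i=5
  ..# -> #   bit 1 = 1  t=0,i=4
  ... -> .   bit 0 = 0  t=2,i=5
  bits 00111110 = 62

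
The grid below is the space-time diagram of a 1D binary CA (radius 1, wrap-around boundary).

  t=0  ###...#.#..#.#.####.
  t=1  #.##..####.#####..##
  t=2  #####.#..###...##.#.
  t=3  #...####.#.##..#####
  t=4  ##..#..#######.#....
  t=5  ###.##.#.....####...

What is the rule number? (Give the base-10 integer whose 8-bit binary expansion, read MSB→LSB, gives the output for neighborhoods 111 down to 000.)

  ### -> .   bit 7 = 0  t=0,i=1
  ##. -> #   bit 6 = 1  t=0,i=2
  #.# -> #   bit 5 = 1  t=0,i=7
  #.. -> #   bit 4 = 1  t=0,i=3
  .## -> #   bit 3 = 1  t=0,i=0
  .#. -> #   bit 2 = 1  t=0,i=6
  ..# -> .   bit 1 = 0  t=0,i=5
  ... -> .   bit 0 = 0  t=0,i=4
  bits 01111100 = 124

124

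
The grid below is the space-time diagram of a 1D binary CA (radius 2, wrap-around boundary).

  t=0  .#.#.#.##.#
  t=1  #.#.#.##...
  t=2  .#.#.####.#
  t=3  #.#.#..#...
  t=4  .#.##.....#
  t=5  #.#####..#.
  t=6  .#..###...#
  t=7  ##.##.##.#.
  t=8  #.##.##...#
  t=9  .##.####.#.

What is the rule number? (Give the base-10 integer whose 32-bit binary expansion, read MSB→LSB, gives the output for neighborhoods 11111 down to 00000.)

  #####|#  b31=1 t=5,i=4
  ####.|#  b30=1 t=2,i=7
  ###.#|.  b29=0 t=2,i=8
  ###..|#  b28=1 t=5,i=6
  ##.##|#  b27=1 t=7,i=2
  ##.#.|.  b26=0 t=0,i=9
  ##..#|.  b25=0 t=5,i=7
  ##...|#  b24=1 t=1,i=8
  #.###|.  b23=0 t=2,i=5
  #.##.|#  b22=1 t=0,i=7
  #.#.#|.  b21=0 t=0,i=1
  #.#..|#  b20=1 t=3,i=4
  #..##|#  b19=1 t=6,i=3
  #..#.|.  b18=0 t=3,i=6
  #...#|.  b17=0 t=1,i=9
  #....|#  b16=1 t=4,i=6
  .####|.  b15=0 t=2,i=6
  .###.|.  b14=0 t=6,i=5
  .##.#|.  b13=0 t=0,i=8
  .##..|#  b12=1 t=1,i=7
  .#.##|#  b11=1 t=0,i=6
  .#.#.|#  b10=1 t=0,i=0
  .#..#|.  b9=0 t=3,i=5
  .#...|.  b8=0 t=3,i=8
  ..###|#  b7=1 t=6,i=4
  ..##.|.  b6=0 t=8,i=10
  ..#.#|.  b5=0 t=1,i=0
  ..#..|.  b4=0 t=3,i=7
  ...##|#  b3=1 t=8,i=9
  ...#.|#  b2=1 t=1,i=10
  ....#|.  b1=0 t=4,i=8
  .....|.  b0=0 t=4,i=7
  bits 11011001010110010001110010001100 = 3646495884

3646495884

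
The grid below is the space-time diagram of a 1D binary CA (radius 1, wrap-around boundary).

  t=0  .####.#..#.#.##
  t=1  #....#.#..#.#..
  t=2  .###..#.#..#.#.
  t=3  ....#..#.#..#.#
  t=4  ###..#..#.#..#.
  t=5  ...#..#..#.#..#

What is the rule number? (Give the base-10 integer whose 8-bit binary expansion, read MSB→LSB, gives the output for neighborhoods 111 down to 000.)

49

  ###|.  b7=0 t=0,i=2
  ##.|.  b6=0 t=0,i=4
  #.#|#  b5=1 t=0,i=0
  #..|#  b4=1 t=0,i=7
  .##|.  b3=0 t=0,i=1
  .#.|.  b2=0 t=0,i=6
  ..#|.  b1=0 t=0,i=8
  ...|#  b0=1 t=1,i=2
  bits 00110001 = 49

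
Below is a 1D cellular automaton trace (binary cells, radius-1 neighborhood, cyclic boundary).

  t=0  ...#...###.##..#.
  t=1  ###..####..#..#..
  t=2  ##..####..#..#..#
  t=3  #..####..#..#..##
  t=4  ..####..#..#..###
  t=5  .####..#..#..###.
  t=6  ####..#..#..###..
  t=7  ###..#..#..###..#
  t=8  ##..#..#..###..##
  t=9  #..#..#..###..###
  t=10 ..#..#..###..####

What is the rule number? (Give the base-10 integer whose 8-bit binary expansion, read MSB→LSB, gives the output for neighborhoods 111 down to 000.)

  ###|#  b7=1 t=0,i=8
  ##.|.  b6=0 t=0,i=9
  #.#|.  b5=0 t=0,i=10
  #..|.  b4=0 t=0,i=4
  .##|#  b3=1 t=0,i=7
  .#.|.  b2=0 t=0,i=3
  ..#|#  b1=1 t=0,i=2
  ...|#  b0=1 t=0,i=0
  bits 10001011 = 139

139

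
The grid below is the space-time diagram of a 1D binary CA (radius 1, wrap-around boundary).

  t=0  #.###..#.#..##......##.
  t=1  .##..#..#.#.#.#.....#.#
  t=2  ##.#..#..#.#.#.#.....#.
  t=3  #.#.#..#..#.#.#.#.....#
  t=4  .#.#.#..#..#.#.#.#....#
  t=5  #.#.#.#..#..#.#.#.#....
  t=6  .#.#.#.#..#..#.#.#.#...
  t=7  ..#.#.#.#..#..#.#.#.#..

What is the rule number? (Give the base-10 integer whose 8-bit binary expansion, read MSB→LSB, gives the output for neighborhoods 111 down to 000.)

  ###|.  b7=0 t=0,i=3
  ##.|.  b6=0 t=0,i=4
  #.#|#  b5=1 t=0,i=1
  #..|#  b4=1 t=0,i=5
  .##|#  b3=1 t=0,i=2
  .#.|.  b2=0 t=0,i=0
  ..#|.  b1=0 t=0,i=6
  ...|.  b0=0 t=0,i=15
  bits 00111000 = 56

56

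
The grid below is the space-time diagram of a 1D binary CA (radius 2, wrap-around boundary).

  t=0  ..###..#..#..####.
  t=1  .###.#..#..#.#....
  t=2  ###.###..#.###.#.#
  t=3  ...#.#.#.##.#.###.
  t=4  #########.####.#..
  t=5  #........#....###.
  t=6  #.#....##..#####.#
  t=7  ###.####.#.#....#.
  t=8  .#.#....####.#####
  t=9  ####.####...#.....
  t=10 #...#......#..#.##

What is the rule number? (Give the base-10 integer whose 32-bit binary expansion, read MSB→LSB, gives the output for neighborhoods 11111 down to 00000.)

  [31] ##### => .  t=4,i=2
  [30] ####. => .  t=0,i=15
  [29] ###.# => .  t=1,i=3
  [28] ###.. => .  t=0,i=4
  [27] ##.## => #  t=2,i=3
  [26] ##.#. => #  t=1,i=4
  [25] ##..# => #  t=0,i=5
  [24] ##... => .  t=0,i=17
  [23] #.### => .  t=2,i=4
  [22] #.##. => .  t=3,i=9
  [21] #.#.# => #  t=2,i=15
  [20] #.#.. => #  t=1,i=5
  [19] #..## => .  t=0,i=12
  [18] #..#. => .  t=0,i=6
  [17] #...# => .  t=0,i=0
  [16] #.... => #  t=1,i=15
  [15] .#### => .  t=0,i=14
  [14] .###. => #  t=0,i=3
  [13] .##.# => #  t=3,i=10
  [12] .##.. => .  t=6,i=8
  [11] .#.## => #  t=2,i=10
  [10] .#.#. => #  t=1,i=12
  [9] .#..# => #  t=0,i=8
  [8] .#... => .  t=1,i=14
  [7] ..### => #  t=0,i=2
  [6] ..##. => #  t=6,i=7
  [5] ..#.# => #  t=1,i=11
  [4] ..#.. => .  t=0,i=7
  [3] ...## => #  t=0,i=1
  [2] ...#. => #  t=3,i=2
  [1] ....# => #  t=1,i=17
  [0] ..... => .  t=1,i=16
  bits 00001110001100010110111011101110 = 238120686

238120686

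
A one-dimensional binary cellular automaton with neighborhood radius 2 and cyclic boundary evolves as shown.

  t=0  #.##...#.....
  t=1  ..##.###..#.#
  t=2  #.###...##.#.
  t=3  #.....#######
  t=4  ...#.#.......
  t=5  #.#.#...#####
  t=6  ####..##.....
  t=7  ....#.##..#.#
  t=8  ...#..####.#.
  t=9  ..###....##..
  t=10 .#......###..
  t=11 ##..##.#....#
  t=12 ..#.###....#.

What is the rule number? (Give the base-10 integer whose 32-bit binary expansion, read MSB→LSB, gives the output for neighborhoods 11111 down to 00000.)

  ##### -> .   bit 31 = 0  t=3,i=8
  ####. -> .   bit 30 = 0  t=3,i=12
  ###.# -> #   bit 29 = 1  t=5,i=0
  ###.. -> .   bit 28 = 0  t=1,i=7
  ##.## -> #   bit 27 = 1  t=1,i=4
  ##.#. -> #   bit 26 = 1  t=2,i=10
  ##..# -> #   bit 25 = 1  t=1,i=8
  ##... -> .   bit 24 = 0  t=0,i=4
  #.### -> .   bit 23 = 0  t=1,i=5
  #.##. -> #   bit 22 = 1  t=0,i=2
  #.#.# -> #   bit 21 = 1  t=2,i=0
  #.#.. -> .   bit 20 = 0  t=1,i=12
  #..## -> .   bit 19 = 0  t=1,i=1
  #..#. -> #   bit 18 = 1  t=1,i=9
  #...# -> #   bit 17 = 1  t=0,i=5
  #.... -> .   bit 16 = 0  t=0,i=9
  .#### -> .   bit 15 = 0  t=3,i=7
  .###. -> .   bit 14 = 0  t=1,i=6
  .##.# -> #   bit 13 = 1  t=1,i=3
  .##.. -> #   bit 12 = 1  t=0,i=3
  .#.## -> .   bit 11 = 0  t=0,i=1
  .#.#. -> #   bit 10 = 1  t=1,i=11
  .#..# -> #   bit 9 = 1  t=1,i=0
  .#... -> .   bit 8 = 0  t=0,i=8
  ..### -> .   bit 7 = 0  t=3,i=6
  ..##. -> #   bit 6 = 1  t=1,i=2
  ..#.# -> .   bit 5 = 0  t=0,i=0
  ..#.. -> #   bit 4 = 1  t=0,i=7
  ...## -> #   bit 3 = 1  t=2,i=7
  ...#. -> #   bit 2 = 1  t=0,i=6
  ....# -> .   bit 1 = 0  t=0,i=11
  ..... -> #   bit 0 = 1  t=0,i=10
  bits 00101110011001100011011001011101 = 778450525

778450525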